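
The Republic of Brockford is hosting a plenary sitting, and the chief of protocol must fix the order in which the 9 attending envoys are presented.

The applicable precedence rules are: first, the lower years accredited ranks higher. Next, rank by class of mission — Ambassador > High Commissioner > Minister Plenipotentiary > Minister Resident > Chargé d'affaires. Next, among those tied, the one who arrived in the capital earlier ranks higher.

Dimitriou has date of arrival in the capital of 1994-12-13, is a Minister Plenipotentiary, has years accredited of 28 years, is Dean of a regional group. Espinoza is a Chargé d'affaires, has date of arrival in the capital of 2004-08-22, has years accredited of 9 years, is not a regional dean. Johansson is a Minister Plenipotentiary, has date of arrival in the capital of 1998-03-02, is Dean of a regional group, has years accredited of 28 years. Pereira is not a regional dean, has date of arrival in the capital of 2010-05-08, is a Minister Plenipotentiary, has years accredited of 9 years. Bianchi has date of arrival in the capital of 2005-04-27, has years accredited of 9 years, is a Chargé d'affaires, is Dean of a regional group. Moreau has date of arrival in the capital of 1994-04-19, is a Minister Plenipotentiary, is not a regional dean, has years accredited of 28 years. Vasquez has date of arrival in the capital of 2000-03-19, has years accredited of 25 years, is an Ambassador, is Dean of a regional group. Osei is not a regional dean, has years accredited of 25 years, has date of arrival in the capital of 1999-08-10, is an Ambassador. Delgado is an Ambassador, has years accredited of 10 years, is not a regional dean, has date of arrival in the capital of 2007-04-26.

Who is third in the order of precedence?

By years accredited (lower first): Pereira, Espinoza and Bianchi (each 9 years); then Delgado (10 years); then Osei and Vasquez (both 25 years); then Moreau, Dimitriou and Johansson (each 28 years).
Among Pereira, Espinoza and Bianchi, by class of mission: Pereira (Minister Plenipotentiary) before Espinoza and Bianchi (Chargé d'affaires).
Among Espinoza and Bianchi, by date of arrival in the capital (earlier first): Espinoza (2004-08-22) before Bianchi (2005-04-27).
Osei and Vasquez are each Ambassador, so the next rule applies.
Among Osei and Vasquez, by date of arrival in the capital (earlier first): Osei (1999-08-10) before Vasquez (2000-03-19).
Moreau, Dimitriou and Johansson are each Minister Plenipotentiary, so the next rule applies.
Among Moreau, Dimitriou and Johansson, by date of arrival in the capital (earlier first): Moreau (1994-04-19) before Dimitriou (1994-12-13) before Johansson (1998-03-02).
Order: Pereira, Espinoza, Bianchi, Delgado, Osei, Vasquez, Moreau, Dimitriou, Johansson.

Bianchi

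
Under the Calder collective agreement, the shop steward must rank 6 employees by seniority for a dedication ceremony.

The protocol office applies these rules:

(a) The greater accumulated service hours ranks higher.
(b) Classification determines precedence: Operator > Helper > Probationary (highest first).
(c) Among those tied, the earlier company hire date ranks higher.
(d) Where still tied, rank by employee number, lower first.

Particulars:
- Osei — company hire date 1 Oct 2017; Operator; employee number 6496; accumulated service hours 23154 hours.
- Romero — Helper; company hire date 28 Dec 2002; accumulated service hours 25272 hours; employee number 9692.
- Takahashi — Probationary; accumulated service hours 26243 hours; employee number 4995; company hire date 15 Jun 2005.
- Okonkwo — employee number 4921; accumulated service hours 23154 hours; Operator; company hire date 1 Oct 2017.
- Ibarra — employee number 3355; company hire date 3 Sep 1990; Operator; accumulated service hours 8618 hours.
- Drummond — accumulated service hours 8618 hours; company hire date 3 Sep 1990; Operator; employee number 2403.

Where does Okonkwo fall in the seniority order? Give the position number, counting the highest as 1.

By accumulated service hours (higher first): Takahashi (26243 hours); then Romero (25272 hours); then Okonkwo and Osei (both 23154 hours); then Drummond and Ibarra (both 8618 hours).
Okonkwo and Osei are each Operator, so the next rule applies.
Okonkwo and Osei both have company hire date 1 Oct 2017, so the next rule applies.
Among Okonkwo and Osei, by employee number (lower first): Okonkwo (4921) before Osei (6496).
Drummond and Ibarra are each Operator, so the next rule applies.
Drummond and Ibarra both have company hire date 3 Sep 1990, so the next rule applies.
Among Drummond and Ibarra, by employee number (lower first): Drummond (2403) before Ibarra (3355).
Order: Takahashi, Romero, Okonkwo, Osei, Drummond, Ibarra. So position 3.

3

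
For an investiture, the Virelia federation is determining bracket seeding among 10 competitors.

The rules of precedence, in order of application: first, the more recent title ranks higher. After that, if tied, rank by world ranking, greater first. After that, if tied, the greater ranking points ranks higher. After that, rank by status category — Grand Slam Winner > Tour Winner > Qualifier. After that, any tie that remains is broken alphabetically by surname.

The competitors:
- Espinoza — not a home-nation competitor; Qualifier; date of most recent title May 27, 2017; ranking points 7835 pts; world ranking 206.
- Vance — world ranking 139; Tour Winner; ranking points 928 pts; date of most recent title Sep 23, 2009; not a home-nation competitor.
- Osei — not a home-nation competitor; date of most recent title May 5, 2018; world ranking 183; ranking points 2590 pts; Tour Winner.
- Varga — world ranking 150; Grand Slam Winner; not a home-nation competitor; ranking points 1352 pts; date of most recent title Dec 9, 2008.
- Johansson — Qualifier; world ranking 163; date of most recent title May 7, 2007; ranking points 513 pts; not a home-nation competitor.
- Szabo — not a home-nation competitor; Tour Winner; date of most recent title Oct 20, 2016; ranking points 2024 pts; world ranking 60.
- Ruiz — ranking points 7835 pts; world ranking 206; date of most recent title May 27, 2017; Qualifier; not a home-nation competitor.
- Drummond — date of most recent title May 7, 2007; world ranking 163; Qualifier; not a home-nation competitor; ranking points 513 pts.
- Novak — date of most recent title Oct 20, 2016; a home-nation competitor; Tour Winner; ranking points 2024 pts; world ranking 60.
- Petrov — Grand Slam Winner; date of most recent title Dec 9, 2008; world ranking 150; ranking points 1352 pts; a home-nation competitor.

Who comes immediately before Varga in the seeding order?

Petrov

By date of most recent title (later first): Osei (May 5, 2018); then Espinoza and Ruiz (both May 27, 2017); then Novak and Szabo (both Oct 20, 2016); then Vance (Sep 23, 2009); then Petrov and Varga (both Dec 9, 2008); then Drummond and Johansson (both May 7, 2007).
Espinoza and Ruiz both have world ranking 206, so the next rule applies.
Espinoza and Ruiz both have ranking points 7835 pts, so the next rule applies.
Espinoza and Ruiz are each Qualifier, so the next rule applies.
Among Espinoza and Ruiz, alphabetically by surname: Espinoza before Ruiz.
Novak and Szabo both have world ranking 60, so the next rule applies.
Novak and Szabo both have ranking points 2024 pts, so the next rule applies.
Novak and Szabo are each Tour Winner, so the next rule applies.
Among Novak and Szabo, alphabetically by surname: Novak before Szabo.
Petrov and Varga both have world ranking 150, so the next rule applies.
Petrov and Varga both have ranking points 1352 pts, so the next rule applies.
Petrov and Varga are each Grand Slam Winner, so the next rule applies.
Among Petrov and Varga, alphabetically by surname: Petrov before Varga.
Drummond and Johansson both have world ranking 163, so the next rule applies.
Drummond and Johansson both have ranking points 513 pts, so the next rule applies.
Drummond and Johansson are each Qualifier, so the next rule applies.
Among Drummond and Johansson, alphabetically by surname: Drummond before Johansson.
Order: Osei, Espinoza, Ruiz, Novak, Szabo, Vance, Petrov, Varga, Drummond, Johansson.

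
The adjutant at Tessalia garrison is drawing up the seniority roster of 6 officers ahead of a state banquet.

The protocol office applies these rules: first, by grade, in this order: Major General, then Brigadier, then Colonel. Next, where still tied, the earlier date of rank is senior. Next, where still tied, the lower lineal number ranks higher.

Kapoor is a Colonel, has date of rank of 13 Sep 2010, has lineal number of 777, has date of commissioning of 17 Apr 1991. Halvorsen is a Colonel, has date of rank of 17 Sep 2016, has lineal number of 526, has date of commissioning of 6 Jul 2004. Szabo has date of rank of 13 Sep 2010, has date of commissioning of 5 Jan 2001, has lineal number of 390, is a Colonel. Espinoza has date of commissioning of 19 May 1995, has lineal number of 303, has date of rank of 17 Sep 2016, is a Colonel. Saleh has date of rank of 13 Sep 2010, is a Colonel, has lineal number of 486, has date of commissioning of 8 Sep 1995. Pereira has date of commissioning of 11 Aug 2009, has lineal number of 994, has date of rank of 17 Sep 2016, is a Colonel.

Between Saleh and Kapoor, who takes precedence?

By grade: Szabo, Saleh, Kapoor, Espinoza, Halvorsen and Pereira (Colonel).
Among Szabo, Saleh, Kapoor, Espinoza, Halvorsen and Pereira, by date of rank (earlier first): Szabo, Saleh and Kapoor (13 Sep 2010) before Espinoza, Halvorsen and Pereira (17 Sep 2016).
Among Szabo, Saleh and Kapoor, by lineal number (lower first): Szabo (390) before Saleh (486) before Kapoor (777).
Among Espinoza, Halvorsen and Pereira, by lineal number (lower first): Espinoza (303) before Halvorsen (526) before Pereira (994).
So Saleh takes precedence.

Saleh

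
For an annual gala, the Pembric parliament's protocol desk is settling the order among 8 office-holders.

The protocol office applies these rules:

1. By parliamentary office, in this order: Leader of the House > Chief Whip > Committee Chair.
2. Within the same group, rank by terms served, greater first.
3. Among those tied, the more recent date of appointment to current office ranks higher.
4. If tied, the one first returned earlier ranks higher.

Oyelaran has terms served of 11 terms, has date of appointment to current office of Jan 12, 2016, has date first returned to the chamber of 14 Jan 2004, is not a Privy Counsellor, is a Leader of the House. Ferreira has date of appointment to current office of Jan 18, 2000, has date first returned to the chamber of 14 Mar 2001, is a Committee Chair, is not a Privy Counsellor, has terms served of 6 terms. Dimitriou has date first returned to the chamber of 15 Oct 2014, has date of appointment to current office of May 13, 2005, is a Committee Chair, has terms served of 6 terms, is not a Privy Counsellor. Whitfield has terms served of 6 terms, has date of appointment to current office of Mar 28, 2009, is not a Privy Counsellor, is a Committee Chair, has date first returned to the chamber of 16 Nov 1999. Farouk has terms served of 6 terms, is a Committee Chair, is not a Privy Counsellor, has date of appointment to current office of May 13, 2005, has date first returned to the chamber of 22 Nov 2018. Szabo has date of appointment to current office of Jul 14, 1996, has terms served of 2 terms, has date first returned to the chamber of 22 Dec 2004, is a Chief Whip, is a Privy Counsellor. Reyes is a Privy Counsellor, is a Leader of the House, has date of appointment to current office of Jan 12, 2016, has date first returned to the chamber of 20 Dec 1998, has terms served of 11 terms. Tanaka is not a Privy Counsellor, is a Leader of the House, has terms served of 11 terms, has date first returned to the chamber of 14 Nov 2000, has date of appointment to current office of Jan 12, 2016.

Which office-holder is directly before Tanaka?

By parliamentary office: Reyes, Tanaka and Oyelaran (Leader of the House); then Szabo (Chief Whip); then Whitfield, Dimitriou, Farouk and Ferreira (Committee Chair).
Reyes, Tanaka and Oyelaran all have terms served 11 terms, so the next rule applies.
Reyes, Tanaka and Oyelaran all have date of appointment to current office Jan 12, 2016, so the next rule applies.
Among Reyes, Tanaka and Oyelaran, by date first returned to the chamber (earlier first): Reyes (20 Dec 1998) before Tanaka (14 Nov 2000) before Oyelaran (14 Jan 2004).
Whitfield, Dimitriou, Farouk and Ferreira all have terms served 6 terms, so the next rule applies.
Among Whitfield, Dimitriou, Farouk and Ferreira, by date of appointment to current office (later first): Whitfield (Mar 28, 2009) before Dimitriou and Farouk (May 13, 2005) before Ferreira (Jan 18, 2000).
Among Dimitriou and Farouk, by date first returned to the chamber (earlier first): Dimitriou (15 Oct 2014) before Farouk (22 Nov 2018).
Order: Reyes, Tanaka, Oyelaran, Szabo, Whitfield, Dimitriou, Farouk, Ferreira.

Reyes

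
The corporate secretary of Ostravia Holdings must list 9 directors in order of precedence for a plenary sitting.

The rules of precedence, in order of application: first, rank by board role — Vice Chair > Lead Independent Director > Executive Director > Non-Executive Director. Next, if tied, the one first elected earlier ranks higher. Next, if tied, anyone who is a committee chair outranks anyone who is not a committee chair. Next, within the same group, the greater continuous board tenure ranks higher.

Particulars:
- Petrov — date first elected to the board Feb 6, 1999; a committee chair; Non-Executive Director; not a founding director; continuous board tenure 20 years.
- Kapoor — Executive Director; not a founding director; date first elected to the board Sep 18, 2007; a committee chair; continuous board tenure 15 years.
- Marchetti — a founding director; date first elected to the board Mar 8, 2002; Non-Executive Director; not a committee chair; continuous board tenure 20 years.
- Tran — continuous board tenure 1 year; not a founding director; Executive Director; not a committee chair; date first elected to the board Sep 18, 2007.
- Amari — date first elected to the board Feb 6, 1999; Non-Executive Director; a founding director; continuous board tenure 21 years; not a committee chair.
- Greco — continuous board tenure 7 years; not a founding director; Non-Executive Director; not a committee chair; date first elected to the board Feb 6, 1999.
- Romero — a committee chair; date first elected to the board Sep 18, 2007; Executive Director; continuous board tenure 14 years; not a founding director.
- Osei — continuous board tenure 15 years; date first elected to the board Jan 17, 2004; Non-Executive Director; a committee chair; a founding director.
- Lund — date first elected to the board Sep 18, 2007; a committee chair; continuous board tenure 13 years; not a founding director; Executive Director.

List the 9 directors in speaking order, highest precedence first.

By board role: Kapoor, Romero, Lund and Tran (Executive Director); then Petrov, Amari, Greco, Marchetti and Osei (Non-Executive Director).
Kapoor, Romero, Lund and Tran all have date first elected to the board Sep 18, 2007, so the next rule applies.
Among Kapoor, Romero, Lund and Tran, a committee chair before not a committee chair: Kapoor, Romero and Lund (a committee chair) before Tran (not a committee chair).
Among Kapoor, Romero and Lund, by continuous board tenure (higher first): Kapoor (15 years) before Romero (14 years) before Lund (13 years).
Among Petrov, Amari, Greco, Marchetti and Osei, by date first elected to the board (earlier first): Petrov, Amari and Greco (Feb 6, 1999) before Marchetti (Mar 8, 2002) before Osei (Jan 17, 2004).
Among Petrov, Amari and Greco, a committee chair before not a committee chair: Petrov (a committee chair) before Amari and Greco (not a committee chair).
Among Amari and Greco, by continuous board tenure (higher first): Amari (21 years) before Greco (7 years).
Full order: Kapoor, Romero, Lund, Tran, Petrov, Amari, Greco, Marchetti, Osei.

Kapoor, Romero, Lund, Tran, Petrov, Amari, Greco, Marchetti, Osei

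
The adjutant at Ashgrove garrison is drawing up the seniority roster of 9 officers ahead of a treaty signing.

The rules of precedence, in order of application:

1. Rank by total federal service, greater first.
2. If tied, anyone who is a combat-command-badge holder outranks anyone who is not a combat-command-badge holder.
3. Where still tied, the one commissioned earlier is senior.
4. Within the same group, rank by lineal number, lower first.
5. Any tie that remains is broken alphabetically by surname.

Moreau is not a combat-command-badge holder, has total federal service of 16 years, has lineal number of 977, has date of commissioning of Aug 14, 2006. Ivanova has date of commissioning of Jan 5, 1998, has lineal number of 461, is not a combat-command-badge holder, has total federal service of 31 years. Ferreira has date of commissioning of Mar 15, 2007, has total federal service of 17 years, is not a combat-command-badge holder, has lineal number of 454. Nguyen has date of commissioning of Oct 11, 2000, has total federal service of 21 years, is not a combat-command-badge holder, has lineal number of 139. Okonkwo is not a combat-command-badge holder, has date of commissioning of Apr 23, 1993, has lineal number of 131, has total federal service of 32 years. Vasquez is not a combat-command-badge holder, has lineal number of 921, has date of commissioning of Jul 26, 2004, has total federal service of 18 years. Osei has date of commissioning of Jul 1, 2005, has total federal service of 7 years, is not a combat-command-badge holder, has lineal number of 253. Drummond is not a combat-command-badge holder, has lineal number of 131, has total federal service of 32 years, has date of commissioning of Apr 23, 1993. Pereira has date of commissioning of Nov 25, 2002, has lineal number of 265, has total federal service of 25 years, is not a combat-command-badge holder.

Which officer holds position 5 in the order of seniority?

Nguyen

By total federal service (higher first): Drummond and Okonkwo (both 32 years); then Ivanova (31 years); then Pereira (25 years); then Nguyen (21 years); then Vasquez (18 years); then Ferreira (17 years); then Moreau (16 years); then Osei (7 years).
Drummond and Okonkwo are each not a combat-command-badge holder, so the next rule applies.
Drummond and Okonkwo both have date of commissioning Apr 23, 1993, so the next rule applies.
Drummond and Okonkwo both have lineal number 131, so the next rule applies.
Among Drummond and Okonkwo, alphabetically by surname: Drummond before Okonkwo.
Order: Drummond, Okonkwo, Ivanova, Pereira, Nguyen, Vasquez, Ferreira, Moreau, Osei.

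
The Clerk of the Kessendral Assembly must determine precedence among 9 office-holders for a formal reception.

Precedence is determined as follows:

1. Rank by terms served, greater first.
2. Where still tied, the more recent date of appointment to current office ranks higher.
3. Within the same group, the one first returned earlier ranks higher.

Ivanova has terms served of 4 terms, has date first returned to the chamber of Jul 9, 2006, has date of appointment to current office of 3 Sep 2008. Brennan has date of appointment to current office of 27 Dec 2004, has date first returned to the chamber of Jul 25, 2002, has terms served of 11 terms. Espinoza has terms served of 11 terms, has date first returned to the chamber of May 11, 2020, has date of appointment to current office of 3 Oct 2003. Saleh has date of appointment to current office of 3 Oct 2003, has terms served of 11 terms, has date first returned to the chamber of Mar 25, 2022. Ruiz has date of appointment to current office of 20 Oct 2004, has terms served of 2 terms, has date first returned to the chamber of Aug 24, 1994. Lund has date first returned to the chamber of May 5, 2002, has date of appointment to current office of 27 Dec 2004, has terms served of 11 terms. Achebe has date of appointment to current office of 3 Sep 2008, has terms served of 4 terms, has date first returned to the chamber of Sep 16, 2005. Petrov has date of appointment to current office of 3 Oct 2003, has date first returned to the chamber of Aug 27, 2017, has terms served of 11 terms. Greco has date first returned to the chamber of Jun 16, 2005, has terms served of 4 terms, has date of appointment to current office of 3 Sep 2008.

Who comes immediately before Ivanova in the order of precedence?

Achebe

By terms served (higher first): Lund, Brennan, Petrov, Espinoza and Saleh (each 11 terms); then Greco, Achebe and Ivanova (each 4 terms); then Ruiz (2 terms).
Among Lund, Brennan, Petrov, Espinoza and Saleh, by date of appointment to current office (later first): Lund and Brennan (27 Dec 2004) before Petrov, Espinoza and Saleh (3 Oct 2003).
Among Lund and Brennan, by date first returned to the chamber (earlier first): Lund (May 5, 2002) before Brennan (Jul 25, 2002).
Among Petrov, Espinoza and Saleh, by date first returned to the chamber (earlier first): Petrov (Aug 27, 2017) before Espinoza (May 11, 2020) before Saleh (Mar 25, 2022).
Greco, Achebe and Ivanova all have date of appointment to current office 3 Sep 2008, so the next rule applies.
Among Greco, Achebe and Ivanova, by date first returned to the chamber (earlier first): Greco (Jun 16, 2005) before Achebe (Sep 16, 2005) before Ivanova (Jul 9, 2006).
Order: Lund, Brennan, Petrov, Espinoza, Saleh, Greco, Achebe, Ivanova, Ruiz.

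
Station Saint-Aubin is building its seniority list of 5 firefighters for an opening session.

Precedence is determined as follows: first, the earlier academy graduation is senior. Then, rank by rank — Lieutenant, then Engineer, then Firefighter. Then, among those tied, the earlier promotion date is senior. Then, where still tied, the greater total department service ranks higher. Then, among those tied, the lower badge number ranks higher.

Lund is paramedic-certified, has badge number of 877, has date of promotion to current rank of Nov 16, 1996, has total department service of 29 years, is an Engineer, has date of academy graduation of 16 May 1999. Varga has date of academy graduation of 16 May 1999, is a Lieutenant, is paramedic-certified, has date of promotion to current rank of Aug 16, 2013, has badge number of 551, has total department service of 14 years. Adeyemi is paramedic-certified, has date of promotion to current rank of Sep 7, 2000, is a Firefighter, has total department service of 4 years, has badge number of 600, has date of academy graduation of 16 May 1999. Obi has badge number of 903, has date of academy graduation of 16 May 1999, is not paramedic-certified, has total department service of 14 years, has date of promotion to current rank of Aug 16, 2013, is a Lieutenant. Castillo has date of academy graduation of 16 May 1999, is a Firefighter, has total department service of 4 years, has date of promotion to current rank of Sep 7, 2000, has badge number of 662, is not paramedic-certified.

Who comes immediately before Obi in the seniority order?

By date of academy graduation (earlier first): Varga, Obi, Lund, Adeyemi and Castillo (each 16 May 1999).
Among Varga, Obi, Lund, Adeyemi and Castillo, by rank: Varga and Obi (Lieutenant) before Lund (Engineer) before Adeyemi and Castillo (Firefighter).
Varga and Obi both have date of promotion to current rank Aug 16, 2013, so the next rule applies.
Varga and Obi both have total department service 14 years, so the next rule applies.
Among Varga and Obi, by badge number (lower first): Varga (551) before Obi (903).
Adeyemi and Castillo both have date of promotion to current rank Sep 7, 2000, so the next rule applies.
Adeyemi and Castillo both have total department service 4 years, so the next rule applies.
Among Adeyemi and Castillo, by badge number (lower first): Adeyemi (600) before Castillo (662).
Order: Varga, Obi, Lund, Adeyemi, Castillo.

Varga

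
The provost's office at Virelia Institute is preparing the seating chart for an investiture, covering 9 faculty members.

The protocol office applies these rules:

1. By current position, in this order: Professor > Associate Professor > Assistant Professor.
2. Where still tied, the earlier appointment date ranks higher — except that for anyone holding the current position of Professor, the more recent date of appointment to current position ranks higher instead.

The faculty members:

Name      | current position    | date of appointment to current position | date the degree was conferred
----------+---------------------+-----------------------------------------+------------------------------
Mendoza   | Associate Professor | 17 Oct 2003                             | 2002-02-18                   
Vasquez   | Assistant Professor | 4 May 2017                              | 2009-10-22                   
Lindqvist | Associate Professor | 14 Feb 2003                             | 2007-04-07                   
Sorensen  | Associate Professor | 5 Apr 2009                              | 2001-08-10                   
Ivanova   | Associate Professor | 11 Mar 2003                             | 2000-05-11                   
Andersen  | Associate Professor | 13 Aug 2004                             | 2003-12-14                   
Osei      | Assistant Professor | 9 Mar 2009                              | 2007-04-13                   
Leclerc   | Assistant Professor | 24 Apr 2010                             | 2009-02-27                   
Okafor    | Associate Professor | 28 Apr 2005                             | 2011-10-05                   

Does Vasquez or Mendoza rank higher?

Mendoza

By current position: Lindqvist, Ivanova, Mendoza, Andersen, Okafor and Sorensen (Associate Professor); then Osei, Leclerc and Vasquez (Assistant Professor).
Among Lindqvist, Ivanova, Mendoza, Andersen, Okafor and Sorensen, by date of appointment to current position (earlier first): Lindqvist (14 Feb 2003) before Ivanova (11 Mar 2003) before Mendoza (17 Oct 2003) before Andersen (13 Aug 2004) before Okafor (28 Apr 2005) before Sorensen (5 Apr 2009).
Among Osei, Leclerc and Vasquez, by date of appointment to current position (earlier first): Osei (9 Mar 2009) before Leclerc (24 Apr 2010) before Vasquez (4 May 2017).
So Mendoza takes precedence.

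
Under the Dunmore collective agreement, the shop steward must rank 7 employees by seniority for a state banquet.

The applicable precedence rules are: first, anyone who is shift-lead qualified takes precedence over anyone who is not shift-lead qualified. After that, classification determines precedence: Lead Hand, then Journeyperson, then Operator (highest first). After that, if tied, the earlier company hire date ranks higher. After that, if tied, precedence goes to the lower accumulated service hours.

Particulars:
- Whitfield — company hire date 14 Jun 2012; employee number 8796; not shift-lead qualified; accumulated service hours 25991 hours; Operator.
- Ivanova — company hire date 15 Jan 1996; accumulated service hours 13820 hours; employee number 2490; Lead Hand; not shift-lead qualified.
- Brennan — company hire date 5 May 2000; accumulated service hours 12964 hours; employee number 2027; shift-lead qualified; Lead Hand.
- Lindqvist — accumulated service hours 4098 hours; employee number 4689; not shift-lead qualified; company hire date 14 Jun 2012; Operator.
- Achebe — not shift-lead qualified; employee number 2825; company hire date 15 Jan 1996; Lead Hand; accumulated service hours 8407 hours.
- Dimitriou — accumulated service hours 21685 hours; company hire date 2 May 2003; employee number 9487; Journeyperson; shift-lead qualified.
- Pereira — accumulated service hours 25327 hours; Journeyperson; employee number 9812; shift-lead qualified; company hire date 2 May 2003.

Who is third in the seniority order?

Pereira

By the first rule: Brennan, Dimitriou and Pereira (each shift-lead qualified); then Achebe, Ivanova, Lindqvist and Whitfield (each not shift-lead qualified).
Among Brennan, Dimitriou and Pereira, by classification: Brennan (Lead Hand) before Dimitriou and Pereira (Journeyperson).
Dimitriou and Pereira both have company hire date 2 May 2003, so the next rule applies.
Among Dimitriou and Pereira, by accumulated service hours (lower first): Dimitriou (21685 hours) before Pereira (25327 hours).
Among Achebe, Ivanova, Lindqvist and Whitfield, by classification: Achebe and Ivanova (Lead Hand) before Lindqvist and Whitfield (Operator).
Achebe and Ivanova both have company hire date 15 Jan 1996, so the next rule applies.
Among Achebe and Ivanova, by accumulated service hours (lower first): Achebe (8407 hours) before Ivanova (13820 hours).
Lindqvist and Whitfield both have company hire date 14 Jun 2012, so the next rule applies.
Among Lindqvist and Whitfield, by accumulated service hours (lower first): Lindqvist (4098 hours) before Whitfield (25991 hours).
Order: Brennan, Dimitriou, Pereira, Achebe, Ivanova, Lindqvist, Whitfield.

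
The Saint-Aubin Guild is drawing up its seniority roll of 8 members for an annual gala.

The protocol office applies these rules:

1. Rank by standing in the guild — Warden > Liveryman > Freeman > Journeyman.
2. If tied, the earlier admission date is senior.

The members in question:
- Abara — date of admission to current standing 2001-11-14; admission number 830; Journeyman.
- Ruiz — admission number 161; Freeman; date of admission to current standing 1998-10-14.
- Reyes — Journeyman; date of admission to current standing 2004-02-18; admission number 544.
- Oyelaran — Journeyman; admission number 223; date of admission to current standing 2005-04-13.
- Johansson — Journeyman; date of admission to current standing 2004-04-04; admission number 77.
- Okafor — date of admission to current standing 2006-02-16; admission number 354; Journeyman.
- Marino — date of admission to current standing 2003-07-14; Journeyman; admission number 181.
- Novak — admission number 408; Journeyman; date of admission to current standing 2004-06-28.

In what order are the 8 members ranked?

Ruiz, Abara, Marino, Reyes, Johansson, Novak, Oyelaran, Okafor

By standing in the guild: Ruiz (Freeman); then Abara, Marino, Reyes, Johansson, Novak, Oyelaran and Okafor (Journeyman).
Among Abara, Marino, Reyes, Johansson, Novak, Oyelaran and Okafor, by date of admission to current standing (earlier first): Abara (2001-11-14) before Marino (2003-07-14) before Reyes (2004-02-18) before Johansson (2004-04-04) before Novak (2004-06-28) before Oyelaran (2005-04-13) before Okafor (2006-02-16).
Full order: Ruiz, Abara, Marino, Reyes, Johansson, Novak, Oyelaran, Okafor.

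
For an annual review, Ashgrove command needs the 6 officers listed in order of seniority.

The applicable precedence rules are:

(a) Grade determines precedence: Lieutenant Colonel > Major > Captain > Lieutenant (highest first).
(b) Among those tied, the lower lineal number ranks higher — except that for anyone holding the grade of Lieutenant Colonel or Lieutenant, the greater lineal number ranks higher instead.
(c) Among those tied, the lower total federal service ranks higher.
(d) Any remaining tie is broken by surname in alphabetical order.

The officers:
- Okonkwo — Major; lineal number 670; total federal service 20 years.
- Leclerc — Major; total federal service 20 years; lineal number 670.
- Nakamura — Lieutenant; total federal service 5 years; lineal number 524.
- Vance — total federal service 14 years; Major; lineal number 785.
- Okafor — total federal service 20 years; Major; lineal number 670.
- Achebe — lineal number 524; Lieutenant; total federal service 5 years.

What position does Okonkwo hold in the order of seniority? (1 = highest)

3

By grade: Leclerc, Okafor, Okonkwo and Vance (Major); then Achebe and Nakamura (Lieutenant).
Among Leclerc, Okafor, Okonkwo and Vance, by lineal number (lower first): Leclerc, Okafor and Okonkwo (670) before Vance (785).
Leclerc, Okafor and Okonkwo all have total federal service 20 years, so the next rule applies.
Among Leclerc, Okafor and Okonkwo, alphabetically by surname: Leclerc before Okafor before Okonkwo.
Achebe and Nakamura both have lineal number 524, so the next rule applies.
Achebe and Nakamura both have total federal service 5 years, so the next rule applies.
Among Achebe and Nakamura, alphabetically by surname: Achebe before Nakamura.
Order: Leclerc, Okafor, Okonkwo, Vance, Achebe, Nakamura. So position 3.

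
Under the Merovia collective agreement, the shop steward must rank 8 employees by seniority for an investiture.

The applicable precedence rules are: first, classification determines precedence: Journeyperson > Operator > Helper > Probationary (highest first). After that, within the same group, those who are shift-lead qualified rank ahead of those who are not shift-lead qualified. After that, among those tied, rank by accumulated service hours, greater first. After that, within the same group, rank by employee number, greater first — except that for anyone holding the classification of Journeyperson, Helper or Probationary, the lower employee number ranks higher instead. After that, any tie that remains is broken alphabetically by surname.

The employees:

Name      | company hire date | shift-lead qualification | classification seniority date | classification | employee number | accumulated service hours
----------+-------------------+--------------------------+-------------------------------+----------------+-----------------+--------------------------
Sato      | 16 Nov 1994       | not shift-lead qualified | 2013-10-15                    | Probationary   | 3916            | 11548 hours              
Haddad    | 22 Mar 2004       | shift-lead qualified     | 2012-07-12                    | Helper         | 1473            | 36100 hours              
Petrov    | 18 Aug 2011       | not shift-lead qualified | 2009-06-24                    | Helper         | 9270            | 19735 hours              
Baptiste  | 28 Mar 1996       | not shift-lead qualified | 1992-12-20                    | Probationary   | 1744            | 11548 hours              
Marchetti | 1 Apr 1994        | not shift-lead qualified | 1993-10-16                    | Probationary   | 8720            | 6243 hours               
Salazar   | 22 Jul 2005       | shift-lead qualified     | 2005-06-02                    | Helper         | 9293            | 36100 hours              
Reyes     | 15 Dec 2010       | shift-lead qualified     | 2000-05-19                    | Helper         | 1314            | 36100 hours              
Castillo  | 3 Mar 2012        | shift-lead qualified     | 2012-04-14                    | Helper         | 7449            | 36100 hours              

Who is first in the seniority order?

Reyes

By classification: Reyes, Haddad, Castillo, Salazar and Petrov (Helper); then Baptiste, Sato and Marchetti (Probationary).
Among Reyes, Haddad, Castillo, Salazar and Petrov, shift-lead qualified before not shift-lead qualified: Reyes, Haddad, Castillo and Salazar (shift-lead qualified) before Petrov (not shift-lead qualified).
Reyes, Haddad, Castillo and Salazar all have accumulated service hours 36100 hours, so the next rule applies.
Among Reyes, Haddad, Castillo and Salazar, by employee number (lower first) (reversed rule for this group): Reyes (1314) before Haddad (1473) before Castillo (7449) before Salazar (9293).
Baptiste, Sato and Marchetti are each not shift-lead qualified, so the next rule applies.
Among Baptiste, Sato and Marchetti, by accumulated service hours (higher first): Baptiste and Sato (11548 hours) before Marchetti (6243 hours).
Among Baptiste and Sato, by employee number (lower first) (reversed rule for this group): Baptiste (1744) before Sato (3916).
Order: Reyes, Haddad, Castillo, Salazar, Petrov, Baptiste, Sato, Marchetti.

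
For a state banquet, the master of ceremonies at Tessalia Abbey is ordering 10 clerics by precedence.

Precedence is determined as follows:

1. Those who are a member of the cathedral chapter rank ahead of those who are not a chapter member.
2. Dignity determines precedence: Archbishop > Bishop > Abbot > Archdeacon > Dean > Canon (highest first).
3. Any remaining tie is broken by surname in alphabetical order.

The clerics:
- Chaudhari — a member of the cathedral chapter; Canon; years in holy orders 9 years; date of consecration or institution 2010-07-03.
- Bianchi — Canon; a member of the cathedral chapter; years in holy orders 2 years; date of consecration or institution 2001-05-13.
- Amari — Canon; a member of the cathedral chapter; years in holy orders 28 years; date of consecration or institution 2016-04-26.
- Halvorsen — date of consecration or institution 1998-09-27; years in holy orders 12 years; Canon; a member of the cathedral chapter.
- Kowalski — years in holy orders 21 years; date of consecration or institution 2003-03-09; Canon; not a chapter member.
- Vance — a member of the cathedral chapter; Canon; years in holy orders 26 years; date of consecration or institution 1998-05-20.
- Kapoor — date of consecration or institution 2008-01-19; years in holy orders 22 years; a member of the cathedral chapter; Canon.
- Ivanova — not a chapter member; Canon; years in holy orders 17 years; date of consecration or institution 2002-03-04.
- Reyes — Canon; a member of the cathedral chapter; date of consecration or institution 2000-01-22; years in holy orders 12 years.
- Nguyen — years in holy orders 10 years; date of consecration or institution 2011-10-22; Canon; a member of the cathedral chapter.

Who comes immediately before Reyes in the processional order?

By the first rule: Amari, Bianchi, Chaudhari, Halvorsen, Kapoor, Nguyen, Reyes and Vance (each a member of the cathedral chapter); then Ivanova and Kowalski (both not a chapter member).
Amari, Bianchi, Chaudhari, Halvorsen, Kapoor, Nguyen, Reyes and Vance are each Canon, so the next rule applies.
Among Amari, Bianchi, Chaudhari, Halvorsen, Kapoor, Nguyen, Reyes and Vance, alphabetically by surname: Amari before Bianchi before Chaudhari before Halvorsen before Kapoor before Nguyen before Reyes before Vance.
Ivanova and Kowalski are each Canon, so the next rule applies.
Among Ivanova and Kowalski, alphabetically by surname: Ivanova before Kowalski.
Order: Amari, Bianchi, Chaudhari, Halvorsen, Kapoor, Nguyen, Reyes, Vance, Ivanova, Kowalski.

Nguyen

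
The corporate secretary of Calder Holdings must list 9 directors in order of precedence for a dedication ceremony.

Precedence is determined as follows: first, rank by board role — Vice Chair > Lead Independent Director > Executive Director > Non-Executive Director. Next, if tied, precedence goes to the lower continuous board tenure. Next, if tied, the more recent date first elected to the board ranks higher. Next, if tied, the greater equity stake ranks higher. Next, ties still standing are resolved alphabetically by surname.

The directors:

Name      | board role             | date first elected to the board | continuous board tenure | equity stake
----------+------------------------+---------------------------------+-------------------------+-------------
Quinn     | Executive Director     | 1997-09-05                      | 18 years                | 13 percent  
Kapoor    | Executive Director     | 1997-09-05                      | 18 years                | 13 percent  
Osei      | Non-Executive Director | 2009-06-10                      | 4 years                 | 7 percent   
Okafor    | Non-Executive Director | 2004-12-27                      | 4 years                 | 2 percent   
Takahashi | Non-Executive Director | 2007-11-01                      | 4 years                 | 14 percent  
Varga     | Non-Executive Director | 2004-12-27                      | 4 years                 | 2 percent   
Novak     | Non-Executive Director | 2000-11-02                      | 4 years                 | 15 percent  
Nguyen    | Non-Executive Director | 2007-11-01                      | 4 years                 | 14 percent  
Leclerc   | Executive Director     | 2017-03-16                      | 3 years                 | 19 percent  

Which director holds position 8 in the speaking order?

By board role: Leclerc, Kapoor and Quinn (Executive Director); then Osei, Nguyen, Takahashi, Okafor, Varga and Novak (Non-Executive Director).
Among Leclerc, Kapoor and Quinn, by continuous board tenure (lower first): Leclerc (3 years) before Kapoor and Quinn (18 years).
Kapoor and Quinn both have date first elected to the board 1997-09-05, so the next rule applies.
Kapoor and Quinn both have equity stake 13 percent, so the next rule applies.
Among Kapoor and Quinn, alphabetically by surname: Kapoor before Quinn.
Osei, Nguyen, Takahashi, Okafor, Varga and Novak all have continuous board tenure 4 years, so the next rule applies.
Among Osei, Nguyen, Takahashi, Okafor, Varga and Novak, by date first elected to the board (later first): Osei (2009-06-10) before Nguyen and Takahashi (2007-11-01) before Okafor and Varga (2004-12-27) before Novak (2000-11-02).
Nguyen and Takahashi both have equity stake 14 percent, so the next rule applies.
Among Nguyen and Takahashi, alphabetically by surname: Nguyen before Takahashi.
Okafor and Varga both have equity stake 2 percent, so the next rule applies.
Among Okafor and Varga, alphabetically by surname: Okafor before Varga.
Order: Leclerc, Kapoor, Quinn, Osei, Nguyen, Takahashi, Okafor, Varga, Novak.

Varga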